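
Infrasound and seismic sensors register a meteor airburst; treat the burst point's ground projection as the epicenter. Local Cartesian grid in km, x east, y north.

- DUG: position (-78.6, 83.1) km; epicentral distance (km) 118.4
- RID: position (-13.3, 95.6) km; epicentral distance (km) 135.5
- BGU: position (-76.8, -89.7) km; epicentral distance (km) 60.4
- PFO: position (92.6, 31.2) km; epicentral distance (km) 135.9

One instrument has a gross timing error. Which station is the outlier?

Solve using three stations at a time. Using DUG, RID, BGU (subtract circle equations pairwise → linear system) gives (x, y) ≈ (-55.8, -33.1).
Distances from that point to each station vs reported:
  DUG: calculated 118.4 vs reported 118.4 → residual 0.0 km
  RID: calculated 135.5 vs reported 135.5 → residual 0.0 km
  BGU: calculated 60.4 vs reported 60.4 → residual 0.0 km
  PFO: calculated 161.7 vs reported 135.9 → residual 25.8 km
DUG, RID, BGU are mutually consistent (residuals ≈ 0); PFO is off by 25.8 km.

PFO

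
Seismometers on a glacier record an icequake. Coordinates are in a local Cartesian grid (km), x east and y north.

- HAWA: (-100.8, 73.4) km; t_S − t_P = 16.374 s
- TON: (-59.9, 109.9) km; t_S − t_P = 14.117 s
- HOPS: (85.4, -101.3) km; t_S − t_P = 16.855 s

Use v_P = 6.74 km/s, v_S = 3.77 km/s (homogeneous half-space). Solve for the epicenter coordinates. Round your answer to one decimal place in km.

x ≈ 33.4 km, y ≈ 33.2 km

Distance from S−P lag: d = Δt · v_P v_S / (v_P − v_S) = Δt · (6.74·3.77)/(6.74−3.77) ≈ 8.5555·Δt.
So d_HAWA = 140.09, d_TON = 120.78, d_HOPS = 144.20 km.
Circle about each station: (x + 100.8)² + (y − 73.4)² = 140.09²; (x + 59.9)² + (y − 109.9)² = 120.78²; (x − 85.4)² + (y + 101.3)² = 144.20².
Subtracting the HAWA equation from the TON and HOPS equations removes the quadratic terms:
81.8 x + 73.0 y = 5155.22
372.4 x − 349.4 y = 838.22
Solving the 2×2 system: x ≈ 33.4, y ≈ 33.2 km.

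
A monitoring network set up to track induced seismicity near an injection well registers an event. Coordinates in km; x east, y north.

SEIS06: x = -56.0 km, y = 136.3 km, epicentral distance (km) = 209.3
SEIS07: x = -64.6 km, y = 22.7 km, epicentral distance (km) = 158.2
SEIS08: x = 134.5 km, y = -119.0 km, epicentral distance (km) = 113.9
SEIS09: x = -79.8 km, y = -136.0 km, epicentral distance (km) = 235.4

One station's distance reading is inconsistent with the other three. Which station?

Solve using three stations at a time. Using SEIS06, SEIS07, SEIS08 (subtract circle equations pairwise → linear system) gives (x, y) ≈ (89.2, -14.5).
Distances from that point to each station vs reported:
  SEIS06: calculated 209.3 vs reported 209.3 → residual 0.0 km
  SEIS07: calculated 158.2 vs reported 158.2 → residual 0.0 km
  SEIS08: calculated 113.9 vs reported 113.9 → residual 0.0 km
  SEIS09: calculated 208.2 vs reported 235.4 → residual 27.2 km
SEIS06, SEIS07, SEIS08 are mutually consistent (residuals ≈ 0); SEIS09 is off by 27.2 km.

SEIS09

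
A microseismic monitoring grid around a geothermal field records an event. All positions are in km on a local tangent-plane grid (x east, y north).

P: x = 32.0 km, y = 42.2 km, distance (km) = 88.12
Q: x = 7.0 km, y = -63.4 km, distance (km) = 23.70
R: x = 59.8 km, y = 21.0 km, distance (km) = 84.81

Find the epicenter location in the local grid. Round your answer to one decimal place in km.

(1.3, -40.4)

Circle about each station: (x − 32.0)² + (y − 42.2)² = 88.12²; (x − 7.0)² + (y + 63.4)² = 23.70²; (x − 59.8)² + (y − 21.0)² = 84.81².
Subtracting the P equation from the Q and R equations removes the quadratic terms:
-50.0 x − 211.2 y = 8467.16
55.6 x − 42.4 y = 1784.60
Solving the 2×2 system: x ≈ 1.3, y ≈ -40.4 km.
Check against P (with the unrounded x, y): √((x − 32.0)²+(y − 42.2)²) = 88.12 ≈ 88.12 km. ✓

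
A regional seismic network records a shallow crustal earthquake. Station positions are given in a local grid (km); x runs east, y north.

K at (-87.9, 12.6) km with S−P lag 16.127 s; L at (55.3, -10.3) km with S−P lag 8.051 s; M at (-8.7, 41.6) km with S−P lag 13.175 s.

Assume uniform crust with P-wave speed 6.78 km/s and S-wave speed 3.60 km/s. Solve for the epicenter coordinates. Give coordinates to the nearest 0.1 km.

Distance from S−P lag: d = Δt · v_P v_S / (v_P − v_S) = Δt · (6.78·3.60)/(6.78−3.60) ≈ 7.6755·Δt.
So d_K = 123.78, d_L = 61.80, d_M = 101.12 km.
Circle about each station: (x + 87.9)² + (y − 12.6)² = 123.78²; (x − 55.3)² + (y + 10.3)² = 61.80²; (x + 8.7)² + (y − 41.6)² = 101.12².
Subtracting the K equation from the L and M equations removes the quadratic terms:
286.4 x − 45.8 y = 6781.26
158.4 x + 58.0 y = -982.69
Solving the 2×2 system: x ≈ 14.6, y ≈ -56.8 km.

14.6 km east, -56.8 km north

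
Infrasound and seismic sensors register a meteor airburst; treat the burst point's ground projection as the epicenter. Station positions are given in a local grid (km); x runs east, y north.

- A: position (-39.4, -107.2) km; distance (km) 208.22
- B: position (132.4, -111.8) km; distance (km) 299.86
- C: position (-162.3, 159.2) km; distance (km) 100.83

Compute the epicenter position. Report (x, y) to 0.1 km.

-83.5 km east, 96.3 km north

Circle about each station: (x + 39.4)² + (y + 107.2)² = 208.22²; (x − 132.4)² + (y + 111.8)² = 299.86²; (x + 162.3)² + (y − 159.2)² = 100.83².
Subtracting the A equation from the B and C equations removes the quadratic terms:
343.6 x − 9.2 y = -29575.65
-245.8 x + 532.8 y = 71830.61
Solving the 2×2 system: x ≈ -83.5, y ≈ 96.3 km.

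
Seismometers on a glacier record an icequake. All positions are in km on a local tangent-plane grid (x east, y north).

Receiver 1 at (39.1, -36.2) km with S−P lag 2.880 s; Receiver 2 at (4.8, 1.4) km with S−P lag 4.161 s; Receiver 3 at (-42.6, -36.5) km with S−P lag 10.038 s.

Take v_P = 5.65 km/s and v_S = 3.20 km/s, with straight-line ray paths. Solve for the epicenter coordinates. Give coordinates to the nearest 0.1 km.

Distance from S−P lag: d = Δt · v_P v_S / (v_P − v_S) = Δt · (5.65·3.20)/(5.65−3.20) ≈ 7.3796·Δt.
So d_Receiver 1 = 21.25, d_Receiver 2 = 30.71, d_Receiver 3 = 74.08 km.
Circle about each station: (x − 39.1)² + (y + 36.2)² = 21.25²; (x − 4.8)² + (y − 1.4)² = 30.71²; (x + 42.6)² + (y + 36.5)² = 74.08².
Subtracting the Receiver 1 equation from the Receiver 2 and Receiver 3 equations removes the quadratic terms:
-68.6 x + 75.2 y = -3305.79
-163.4 x − 0.6 y = -4728.52
Solving the 2×2 system: x ≈ 29.0, y ≈ -17.5 km.
Check against Receiver 1 (with the unrounded x, y): √((x − 39.1)²+(y + 36.2)²) = 21.25 ≈ 21.25 km. ✓

x ≈ 29.0 km, y ≈ -17.5 km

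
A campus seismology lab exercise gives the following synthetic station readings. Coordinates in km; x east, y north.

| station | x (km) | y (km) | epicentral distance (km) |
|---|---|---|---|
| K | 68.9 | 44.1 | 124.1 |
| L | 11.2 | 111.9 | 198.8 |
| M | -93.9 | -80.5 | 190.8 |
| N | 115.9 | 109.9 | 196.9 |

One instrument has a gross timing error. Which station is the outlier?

Solve using three stations at a time. Using K, L, N (subtract circle equations pairwise → linear system) gives (x, y) ≈ (63.5, -79.9).
Distances from that point to each station vs reported:
  K: calculated 124.1 vs reported 124.1 → residual 0.0 km
  L: calculated 198.8 vs reported 198.8 → residual 0.0 km
  M: calculated 157.4 vs reported 190.8 → residual 33.4 km
  N: calculated 196.9 vs reported 196.9 → residual 0.0 km
K, L, N are mutually consistent (residuals ≈ 0); M is off by 33.4 km.

M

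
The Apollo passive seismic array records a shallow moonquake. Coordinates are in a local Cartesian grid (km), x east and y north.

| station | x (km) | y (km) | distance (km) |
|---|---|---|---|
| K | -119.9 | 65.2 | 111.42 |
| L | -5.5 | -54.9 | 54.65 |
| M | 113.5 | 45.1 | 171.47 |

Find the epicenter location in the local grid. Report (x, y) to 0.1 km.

Circle about each station: (x + 119.9)² + (y − 65.2)² = 111.42²; (x + 5.5)² + (y + 54.9)² = 54.65²; (x − 113.5)² + (y − 45.1)² = 171.47².
Subtracting the K equation from the L and M equations removes the quadratic terms:
228.8 x − 240.2 y = -6155.00
466.8 x − 40.2 y = -20698.33
Solving the 2×2 system: x ≈ -45.9, y ≈ -18.1 km.

-45.9 km east, -18.1 km north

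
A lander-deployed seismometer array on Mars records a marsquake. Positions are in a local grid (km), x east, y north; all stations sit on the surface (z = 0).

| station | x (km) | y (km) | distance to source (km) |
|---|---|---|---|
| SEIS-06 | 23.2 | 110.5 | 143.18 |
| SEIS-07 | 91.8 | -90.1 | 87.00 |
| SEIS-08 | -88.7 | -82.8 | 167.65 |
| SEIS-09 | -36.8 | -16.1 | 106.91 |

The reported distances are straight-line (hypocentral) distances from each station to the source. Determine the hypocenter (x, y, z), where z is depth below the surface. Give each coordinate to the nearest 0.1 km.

Each station gives a sphere (x−x_i)² + (y−y_i)² + z² = d_i² (stations at z=0).
Subtracting the SEIS-06 sphere from SEIS-07 and SEIS-08: z² cancels, leaving linear equations in x and y:
137.2 x − 401.2 y = 16728.27
-223.8 x − 386.6 y = -5630.97
Solving: x ≈ 61.096, y ≈ -20.802 km (keep extra digits for the depth step; rounded: 61.1, -20.8).
Then from the SEIS-06 sphere: z² = 143.18² − (x − 23.2)² − (y − 110.5)² with x = 61.096, y = -20.802, so z ≈ 42.711 ≈ 42.7 km.

x ≈ 61.1 km, y ≈ -20.8 km, depth ≈ 42.7 km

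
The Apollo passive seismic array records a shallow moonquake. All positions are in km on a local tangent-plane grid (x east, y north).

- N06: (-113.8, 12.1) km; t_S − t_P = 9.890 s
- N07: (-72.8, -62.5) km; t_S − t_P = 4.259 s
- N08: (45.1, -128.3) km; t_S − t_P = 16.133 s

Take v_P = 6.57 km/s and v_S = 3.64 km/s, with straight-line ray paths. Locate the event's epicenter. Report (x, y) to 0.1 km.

(-49.5, -36.7)

Distance from S−P lag: d = Δt · v_P v_S / (v_P − v_S) = Δt · (6.57·3.64)/(6.57−3.64) ≈ 8.1620·Δt.
So d_N06 = 80.72, d_N07 = 34.76, d_N08 = 131.68 km.
Circle about each station: (x + 113.8)² + (y − 12.1)² = 80.72²; (x + 72.8)² + (y + 62.5)² = 34.76²; (x − 45.1)² + (y + 128.3)² = 131.68².
Subtracting the N06 equation from the N07 and N08 equations removes the quadratic terms:
82.0 x − 149.2 y = 1416.70
317.8 x − 280.8 y = -5425.85
Solving the 2×2 system: x ≈ -49.5, y ≈ -36.7 km.
Check against N06 (with the unrounded x, y): √((x + 113.8)²+(y − 12.1)²) = 80.72 ≈ 80.72 km. ✓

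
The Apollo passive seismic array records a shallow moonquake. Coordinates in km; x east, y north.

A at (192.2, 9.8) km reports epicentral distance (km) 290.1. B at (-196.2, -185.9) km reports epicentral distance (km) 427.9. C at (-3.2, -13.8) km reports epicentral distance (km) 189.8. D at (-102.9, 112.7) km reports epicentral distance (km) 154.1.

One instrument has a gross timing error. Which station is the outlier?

A

Solve using three stations at a time. Using B, C, D (subtract circle equations pairwise → linear system) gives (x, y) ≈ (39.7, 171.1).
Distances from that point to each station vs reported:
  A: calculated 222.0 vs reported 290.1 → residual 68.1 km
  B: calculated 427.9 vs reported 427.9 → residual 0.0 km
  C: calculated 189.8 vs reported 189.8 → residual 0.0 km
  D: calculated 154.1 vs reported 154.1 → residual 0.0 km
B, C, D are mutually consistent (residuals ≈ 0); A is off by 68.1 km.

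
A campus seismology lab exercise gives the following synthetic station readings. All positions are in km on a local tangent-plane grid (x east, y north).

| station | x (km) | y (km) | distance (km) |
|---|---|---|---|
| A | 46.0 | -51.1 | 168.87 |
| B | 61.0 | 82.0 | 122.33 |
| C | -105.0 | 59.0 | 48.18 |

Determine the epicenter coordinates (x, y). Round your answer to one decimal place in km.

Circle about each station: (x − 46.0)² + (y + 51.1)² = 168.87²; (x − 61.0)² + (y − 82.0)² = 122.33²; (x + 105.0)² + (y − 59.0)² = 48.18².
Subtracting pairs of circle equations eliminates x²+y² and gives linear equations (the radical axes):
30.0 x + 266.2 y = 19270.24
-302.0 x + 220.2 y = 35974.55
Solving the 2×2 system: x ≈ -61.3, y ≈ 79.3 km.

-61.3 km east, 79.3 km north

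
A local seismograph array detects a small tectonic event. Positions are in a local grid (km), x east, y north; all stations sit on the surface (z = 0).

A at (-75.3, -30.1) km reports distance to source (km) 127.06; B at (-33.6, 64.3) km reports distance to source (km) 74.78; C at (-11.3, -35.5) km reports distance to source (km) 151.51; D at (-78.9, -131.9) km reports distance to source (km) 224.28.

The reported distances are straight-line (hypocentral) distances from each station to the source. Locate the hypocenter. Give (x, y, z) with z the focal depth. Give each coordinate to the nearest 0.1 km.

Each station gives a sphere (x−x_i)² + (y−y_i)² + z² = d_i² (stations at z=0).
Subtracting the A sphere from B and C: z² cancels, leaving linear equations in x and y:
83.4 x + 188.8 y = 9239.55
128.0 x − 10.8 y = -11999.20
Solving: x ≈ -86.394, y ≈ 87.102 km (keep extra digits for the depth step; rounded: -86.4, 87.1).
Then from the A sphere: z² = 127.06² − (x + 75.3)² − (y + 30.1)² with x = -86.394, y = 87.102, so z ≈ 47.800 ≈ 47.8 km.
Check against D (with the unrounded solution): distance 224.28 ≈ 224.28 km. ✓

(-86.4, 87.1, 47.8)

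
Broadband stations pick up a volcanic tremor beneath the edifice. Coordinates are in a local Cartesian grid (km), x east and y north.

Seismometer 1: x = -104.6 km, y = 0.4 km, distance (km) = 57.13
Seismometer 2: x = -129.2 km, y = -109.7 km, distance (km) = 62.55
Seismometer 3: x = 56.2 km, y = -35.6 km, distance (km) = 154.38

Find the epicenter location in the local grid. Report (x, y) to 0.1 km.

Circle about each station: (x + 104.6)² + (y − 0.4)² = 57.13²; (x + 129.2)² + (y + 109.7)² = 62.55²; (x − 56.2)² + (y + 35.6)² = 154.38².
Subtracting the Seismometer 1 equation from the Seismometer 2 and Seismometer 3 equations removes the quadratic terms:
-49.2 x − 220.2 y = 17136.74
321.6 x − 72.0 y = -27084.87
Solving the 2×2 system: x ≈ -96.8, y ≈ -56.2 km.

(-96.8, -56.2)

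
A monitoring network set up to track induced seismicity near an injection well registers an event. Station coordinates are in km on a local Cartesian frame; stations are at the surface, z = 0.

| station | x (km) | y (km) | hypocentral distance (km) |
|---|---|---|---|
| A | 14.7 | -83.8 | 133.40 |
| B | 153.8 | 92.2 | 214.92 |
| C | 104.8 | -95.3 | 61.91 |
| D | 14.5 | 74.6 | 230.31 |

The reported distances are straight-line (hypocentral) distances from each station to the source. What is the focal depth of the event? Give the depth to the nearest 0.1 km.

Each station gives a sphere (x−x_i)² + (y−y_i)² + z² = d_i² (stations at z=0).
Subtracting the A sphere from B and C: z² cancels, leaving linear equations in x and y:
278.2 x + 352.0 y = -3478.30
180.2 x − 23.0 y = 26789.31
Solving: x ≈ 133.896, y ≈ -115.705 km (keep extra digits for the depth step; rounded: 133.9, -115.7).
Then from the A sphere: z² = 133.40² − (x − 14.7)² − (y + 83.8)² with x = 133.896, y = -115.705, so z ≈ 50.695 ≈ 50.7 km.
Check against D (with the unrounded solution): distance 230.31 ≈ 230.31 km. ✓

depth ≈ 50.7 km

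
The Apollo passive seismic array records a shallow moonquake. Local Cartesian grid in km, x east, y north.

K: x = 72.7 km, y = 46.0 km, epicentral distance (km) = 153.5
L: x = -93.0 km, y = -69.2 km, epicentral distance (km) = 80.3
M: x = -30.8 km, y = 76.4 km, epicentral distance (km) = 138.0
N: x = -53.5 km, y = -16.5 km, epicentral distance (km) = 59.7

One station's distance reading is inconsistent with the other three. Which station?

Solve using three stations at a time. Using L, M, N (subtract circle equations pairwise → linear system) gives (x, y) ≈ (-13.3, -60.4).
Distances from that point to each station vs reported:
  K: calculated 136.8 vs reported 153.5 → residual 16.7 km
  L: calculated 80.2 vs reported 80.3 → residual 0.1 km
  M: calculated 137.9 vs reported 138.0 → residual 0.1 km
  N: calculated 59.5 vs reported 59.7 → residual 0.2 km
L, M, N are mutually consistent (residuals ≈ 0); K is off by 16.7 km.

K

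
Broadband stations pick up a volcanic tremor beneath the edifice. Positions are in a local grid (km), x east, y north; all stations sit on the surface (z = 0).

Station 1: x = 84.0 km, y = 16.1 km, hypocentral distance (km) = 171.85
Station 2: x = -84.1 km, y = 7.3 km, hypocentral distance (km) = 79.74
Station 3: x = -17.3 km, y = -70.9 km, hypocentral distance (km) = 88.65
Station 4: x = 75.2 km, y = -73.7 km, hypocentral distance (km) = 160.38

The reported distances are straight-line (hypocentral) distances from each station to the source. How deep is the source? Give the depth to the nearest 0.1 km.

Each station gives a sphere (x−x_i)² + (y−y_i)² + z² = d_i² (stations at z=0).
Subtracting the Station 1 sphere from Station 2 and Station 3: z² cancels, leaving linear equations in x and y:
-336.2 x − 17.6 y = 22984.84
-202.6 x − 174.0 y = 19684.49
Solving: x ≈ -66.498, y ≈ -35.702 km (keep extra digits for the depth step; rounded: -66.5, -35.7).
Then from the Station 1 sphere: z² = 171.85² − (x − 84.0)² − (y − 16.1)² with x = -66.498, y = -35.702, so z ≈ 64.802 ≈ 64.8 km.

64.8 km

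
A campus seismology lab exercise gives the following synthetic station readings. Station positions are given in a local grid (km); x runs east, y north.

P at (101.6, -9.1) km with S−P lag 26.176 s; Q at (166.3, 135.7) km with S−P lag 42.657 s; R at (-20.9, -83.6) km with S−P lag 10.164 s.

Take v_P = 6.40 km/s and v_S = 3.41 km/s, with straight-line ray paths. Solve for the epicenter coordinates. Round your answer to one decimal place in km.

-85.6 km east, -47.3 km north

Distance from S−P lag: d = Δt · v_P v_S / (v_P − v_S) = Δt · (6.40·3.41)/(6.40−3.41) ≈ 7.2990·Δt.
So d_P = 191.06, d_Q = 311.35, d_R = 74.19 km.
Circle about each station: (x − 101.6)² + (y + 9.1)² = 191.06²; (x − 166.3)² + (y − 135.7)² = 311.35²; (x + 20.9)² + (y + 83.6)² = 74.19².
Subtracting the P equation from the Q and R equations removes the quadratic terms:
129.4 x + 289.6 y = -24770.09
-245.0 x − 149.0 y = 28020.17
Solving the 2×2 system: x ≈ -85.6, y ≈ -47.3 km.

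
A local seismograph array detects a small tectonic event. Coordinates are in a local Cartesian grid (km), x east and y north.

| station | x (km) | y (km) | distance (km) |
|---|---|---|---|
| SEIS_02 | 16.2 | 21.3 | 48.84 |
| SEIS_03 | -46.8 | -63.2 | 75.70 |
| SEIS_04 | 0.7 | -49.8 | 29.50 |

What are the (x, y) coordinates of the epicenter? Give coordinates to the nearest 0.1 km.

Circle about each station: (x − 16.2)² + (y − 21.3)² = 48.84²; (x + 46.8)² + (y + 63.2)² = 75.70²; (x − 0.7)² + (y + 49.8)² = 29.50².
Subtracting pairs of circle equations eliminates x²+y² and gives linear equations (the radical axes):
-126.0 x − 169.0 y = 2123.21
-31.0 x − 142.2 y = 3279.50
Solving the 2×2 system: x ≈ 19.9, y ≈ -27.4 km.
Check against SEIS_02 (with the unrounded x, y): √((x − 16.2)²+(y − 21.3)²) = 48.84 ≈ 48.84 km. ✓

(19.9, -27.4)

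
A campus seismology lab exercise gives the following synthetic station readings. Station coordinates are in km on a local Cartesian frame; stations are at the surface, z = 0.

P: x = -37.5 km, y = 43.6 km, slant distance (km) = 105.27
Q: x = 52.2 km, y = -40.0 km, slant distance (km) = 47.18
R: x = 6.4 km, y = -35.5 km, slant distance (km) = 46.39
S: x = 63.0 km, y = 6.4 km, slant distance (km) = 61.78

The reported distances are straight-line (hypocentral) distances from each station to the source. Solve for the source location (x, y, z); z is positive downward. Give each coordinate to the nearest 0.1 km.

Each station gives a sphere (x−x_i)² + (y−y_i)² + z² = d_i² (stations at z=0).
Subtracting the P sphere from Q and R: z² cancels, leaving linear equations in x and y:
179.4 x − 167.2 y = 9873.45
87.8 x − 158.2 y = 6923.74
Solving: x ≈ 29.511, y ≈ -27.387 km (keep extra digits for the depth step; rounded: 29.5, -27.4).
Then from the P sphere: z² = 105.27² − (x + 37.5)² − (y − 43.6)² with x = 29.511, y = -27.387, so z ≈ 39.397 ≈ 39.4 km.
Check against S (with the unrounded solution): distance 61.77 ≈ 61.78 km. ✓

(29.5, -27.4, 39.4)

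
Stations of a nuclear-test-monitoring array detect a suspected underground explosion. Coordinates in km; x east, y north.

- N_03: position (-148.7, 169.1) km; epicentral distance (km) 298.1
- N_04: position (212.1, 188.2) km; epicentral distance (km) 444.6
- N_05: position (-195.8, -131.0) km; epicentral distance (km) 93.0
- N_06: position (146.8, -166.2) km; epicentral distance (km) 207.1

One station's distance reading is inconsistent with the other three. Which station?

Solve using three stations at a time. Using N_03, N_04, N_05 (subtract circle equations pairwise → linear system) gives (x, y) ≈ (-103.0, -125.5).
Distances from that point to each station vs reported:
  N_03: calculated 298.1 vs reported 298.1 → residual 0.0 km
  N_04: calculated 444.6 vs reported 444.6 → residual 0.0 km
  N_05: calculated 93.0 vs reported 93.0 → residual 0.0 km
  N_06: calculated 253.1 vs reported 207.1 → residual 46.0 km
N_03, N_04, N_05 are mutually consistent (residuals ≈ 0); N_06 is off by 46.0 km.

N_06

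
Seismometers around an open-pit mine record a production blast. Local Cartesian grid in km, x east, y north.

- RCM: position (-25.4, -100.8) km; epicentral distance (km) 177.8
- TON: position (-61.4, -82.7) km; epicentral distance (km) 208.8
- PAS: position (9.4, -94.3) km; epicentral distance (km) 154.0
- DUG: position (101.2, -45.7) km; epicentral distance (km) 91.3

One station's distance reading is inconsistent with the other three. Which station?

Solve using three stations at a time. Using RCM, PAS, DUG (subtract circle equations pairwise → linear system) gives (x, y) ≈ (79.2, 43.1).
Distances from that point to each station vs reported:
  RCM: calculated 177.9 vs reported 177.8 → residual 0.1 km
  TON: calculated 188.7 vs reported 208.8 → residual 20.1 km
  PAS: calculated 154.1 vs reported 154.0 → residual 0.1 km
  DUG: calculated 91.5 vs reported 91.3 → residual 0.2 km
RCM, PAS, DUG are mutually consistent (residuals ≈ 0); TON is off by 20.1 km.

TON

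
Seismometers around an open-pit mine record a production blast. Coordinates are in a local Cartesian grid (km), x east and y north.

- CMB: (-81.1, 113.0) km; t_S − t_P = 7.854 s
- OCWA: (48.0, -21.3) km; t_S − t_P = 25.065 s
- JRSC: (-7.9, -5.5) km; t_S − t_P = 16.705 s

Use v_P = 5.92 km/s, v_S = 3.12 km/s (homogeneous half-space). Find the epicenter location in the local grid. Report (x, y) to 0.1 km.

Distance from S−P lag: d = Δt · v_P v_S / (v_P − v_S) = Δt · (5.92·3.12)/(5.92−3.12) ≈ 6.5966·Δt.
So d_CMB = 51.81, d_OCWA = 165.34, d_JRSC = 110.20 km.
Circle about each station: (x + 81.1)² + (y − 113.0)² = 51.81²; (x − 48.0)² + (y + 21.3)² = 165.34²; (x + 7.9)² + (y + 5.5)² = 110.20².
Subtracting pairs of circle equations eliminates x²+y² and gives linear equations (the radical axes):
258.2 x − 268.6 y = -41241.56
146.4 x − 237.0 y = -28713.31
Solving the 2×2 system: x ≈ -94.3, y ≈ 62.9 km.
Check against CMB (with the unrounded x, y): √((x + 81.1)²+(y − 113.0)²) = 51.79 ≈ 51.81 km. ✓

-94.3 km east, 62.9 km north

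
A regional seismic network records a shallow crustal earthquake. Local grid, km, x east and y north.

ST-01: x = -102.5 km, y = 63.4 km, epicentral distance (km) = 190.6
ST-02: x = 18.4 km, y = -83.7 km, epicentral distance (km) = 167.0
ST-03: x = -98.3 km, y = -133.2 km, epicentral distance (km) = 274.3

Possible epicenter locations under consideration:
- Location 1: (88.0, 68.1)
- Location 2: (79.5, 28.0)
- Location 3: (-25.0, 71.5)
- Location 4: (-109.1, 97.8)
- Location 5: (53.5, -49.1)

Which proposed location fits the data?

Location 1

For each candidate, compare |candidate − station| to the reported distance:
Location 1: residuals ST-01 0.0, ST-02 0.0, ST-03 0.0 → max 0.0 km
Location 2: residuals ST-01 5.2, ST-02 39.7, ST-03 34.3 → max 39.7 km
Location 3: residuals ST-01 112.7, ST-02 5.8, ST-03 56.9 → max 112.7 km
Location 4: residuals ST-01 155.6, ST-02 54.8, ST-03 43.0 → max 155.6 km
Location 5: residuals ST-01 1.7, ST-02 117.7, ST-03 100.8 → max 117.7 km
Only Location 1 has all residuals ≈ 0.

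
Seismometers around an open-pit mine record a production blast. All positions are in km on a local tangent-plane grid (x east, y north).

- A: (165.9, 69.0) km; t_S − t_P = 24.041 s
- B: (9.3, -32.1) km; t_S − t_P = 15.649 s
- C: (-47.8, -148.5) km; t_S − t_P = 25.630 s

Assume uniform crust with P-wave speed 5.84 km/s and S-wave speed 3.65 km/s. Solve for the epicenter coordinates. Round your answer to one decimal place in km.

Distance from S−P lag: d = Δt · v_P v_S / (v_P − v_S) = Δt · (5.84·3.65)/(5.84−3.65) ≈ 9.7333·Δt.
So d_A = 234.00, d_B = 152.32, d_C = 249.47 km.
Circle about each station: (x − 165.9)² + (y − 69.0)² = 234.00²; (x − 9.3)² + (y + 32.1)² = 152.32²; (x + 47.8)² + (y + 148.5)² = 249.47².
Subtracting the A equation from the B and C equations removes the quadratic terms:
-313.2 x − 202.2 y = 387.71
-427.4 x − 435.0 y = -15426.00
Solving the 2×2 system: x ≈ -66.0, y ≈ 100.3 km.
Check against A (with the unrounded x, y): √((x − 165.9)²+(y − 69.0)²) = 233.99 ≈ 234.00 km. ✓

(-66.0, 100.3)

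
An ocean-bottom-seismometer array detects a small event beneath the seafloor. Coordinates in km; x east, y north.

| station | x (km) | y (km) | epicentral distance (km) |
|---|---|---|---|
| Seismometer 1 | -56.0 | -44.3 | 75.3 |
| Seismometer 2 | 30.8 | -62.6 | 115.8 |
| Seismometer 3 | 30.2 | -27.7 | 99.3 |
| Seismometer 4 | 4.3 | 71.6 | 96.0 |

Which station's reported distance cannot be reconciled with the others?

Seismometer 1

Solve using three stations at a time. Using Seismometer 2, Seismometer 3, Seismometer 4 (subtract circle equations pairwise → linear system) gives (x, y) ≈ (-63.7, 4.1).
Distances from that point to each station vs reported:
  Seismometer 1: calculated 49.0 vs reported 75.3 → residual 26.3 km
  Seismometer 2: calculated 115.7 vs reported 115.8 → residual 0.1 km
  Seismometer 3: calculated 99.1 vs reported 99.3 → residual 0.2 km
  Seismometer 4: calculated 95.8 vs reported 96.0 → residual 0.2 km
Seismometer 2, Seismometer 3, Seismometer 4 are mutually consistent (residuals ≈ 0); Seismometer 1 is off by 26.3 km.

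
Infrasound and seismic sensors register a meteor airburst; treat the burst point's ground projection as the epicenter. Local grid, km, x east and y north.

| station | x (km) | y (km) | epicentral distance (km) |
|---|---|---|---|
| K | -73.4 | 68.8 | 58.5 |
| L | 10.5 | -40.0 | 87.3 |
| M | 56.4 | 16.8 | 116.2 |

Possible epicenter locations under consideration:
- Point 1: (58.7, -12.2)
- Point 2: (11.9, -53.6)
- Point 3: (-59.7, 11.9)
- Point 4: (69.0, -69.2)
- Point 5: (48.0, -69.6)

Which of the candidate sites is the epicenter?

For each candidate, compare |candidate − station| to the reported distance:
Point 1: residuals K 96.5, L 31.7, M 87.1 → max 96.5 km
Point 2: residuals K 90.7, L 73.6, M 32.9 → max 90.7 km
Point 3: residuals K 0.0, L 0.0, M 0.0 → max 0.0 km
Point 4: residuals K 139.8, L 21.9, M 29.3 → max 139.8 km
Point 5: residuals K 125.6, L 39.5, M 29.4 → max 125.6 km
Only Point 3 has all residuals ≈ 0.

Point 3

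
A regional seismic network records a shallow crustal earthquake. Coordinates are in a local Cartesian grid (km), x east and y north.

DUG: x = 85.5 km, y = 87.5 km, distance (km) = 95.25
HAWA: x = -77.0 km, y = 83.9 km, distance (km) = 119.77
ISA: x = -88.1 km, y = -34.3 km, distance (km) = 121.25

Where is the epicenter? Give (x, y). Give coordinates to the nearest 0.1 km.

Circle about each station: (x − 85.5)² + (y − 87.5)² = 95.25²; (x + 77.0)² + (y − 83.9)² = 119.77²; (x + 88.1)² + (y + 34.3)² = 121.25².
Subtracting pairs of circle equations eliminates x²+y² and gives linear equations (the radical axes):
-325.0 x − 7.2 y = -7270.58
-347.2 x − 243.6 y = -11657.40
Solving the 2×2 system: x ≈ 22.0, y ≈ 16.5 km.
Check against DUG (with the unrounded x, y): √((x − 85.5)²+(y − 87.5)²) = 95.26 ≈ 95.25 km. ✓

(22.0, 16.5)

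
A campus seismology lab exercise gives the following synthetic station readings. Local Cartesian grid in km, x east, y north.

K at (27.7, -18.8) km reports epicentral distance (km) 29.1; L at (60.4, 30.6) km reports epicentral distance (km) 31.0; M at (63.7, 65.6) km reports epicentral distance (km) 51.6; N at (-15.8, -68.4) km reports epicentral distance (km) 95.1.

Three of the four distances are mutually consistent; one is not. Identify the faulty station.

M

Solve using three stations at a time. Using K, L, N (subtract circle equations pairwise → linear system) gives (x, y) ≈ (48.1, 2.1).
Distances from that point to each station vs reported:
  K: calculated 29.2 vs reported 29.1 → residual 0.1 km
  L: calculated 31.1 vs reported 31.0 → residual 0.1 km
  M: calculated 65.4 vs reported 51.6 → residual 13.8 km
  N: calculated 95.1 vs reported 95.1 → residual 0.0 km
K, L, N are mutually consistent (residuals ≈ 0); M is off by 13.8 km.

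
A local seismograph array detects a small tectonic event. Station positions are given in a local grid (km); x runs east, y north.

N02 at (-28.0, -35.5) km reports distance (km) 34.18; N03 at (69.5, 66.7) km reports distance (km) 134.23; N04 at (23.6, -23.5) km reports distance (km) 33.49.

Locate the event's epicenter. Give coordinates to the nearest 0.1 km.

x ≈ 3.0 km, y ≈ -49.9 km

Circle about each station: (x + 28.0)² + (y + 35.5)² = 34.18²; (x − 69.5)² + (y − 66.7)² = 134.23²; (x − 23.6)² + (y + 23.5)² = 33.49².
Subtracting pairs of circle equations eliminates x²+y² and gives linear equations (the radical axes):
195.0 x + 204.4 y = -9614.53
103.2 x + 24.0 y = -888.35
Solving the 2×2 system: x ≈ 3.0, y ≈ -49.9 km.
Check against N02 (with the unrounded x, y): √((x + 28.0)²+(y + 35.5)²) = 34.18 ≈ 34.18 km. ✓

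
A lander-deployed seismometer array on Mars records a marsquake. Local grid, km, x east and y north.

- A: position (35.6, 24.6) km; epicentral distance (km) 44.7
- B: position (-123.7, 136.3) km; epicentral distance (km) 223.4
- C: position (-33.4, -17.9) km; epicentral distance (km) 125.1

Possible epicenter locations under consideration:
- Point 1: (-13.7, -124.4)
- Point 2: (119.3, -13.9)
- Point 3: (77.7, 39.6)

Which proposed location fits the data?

Point 3

For each candidate, compare |candidate − station| to the reported distance:
Point 1: residuals A 112.2, B 59.6, C 16.8 → max 112.2 km
Point 2: residuals A 47.4, B 62.3, C 27.7 → max 62.3 km
Point 3: residuals A 0.0, B 0.0, C 0.0 → max 0.0 km
Only Point 3 has all residuals ≈ 0.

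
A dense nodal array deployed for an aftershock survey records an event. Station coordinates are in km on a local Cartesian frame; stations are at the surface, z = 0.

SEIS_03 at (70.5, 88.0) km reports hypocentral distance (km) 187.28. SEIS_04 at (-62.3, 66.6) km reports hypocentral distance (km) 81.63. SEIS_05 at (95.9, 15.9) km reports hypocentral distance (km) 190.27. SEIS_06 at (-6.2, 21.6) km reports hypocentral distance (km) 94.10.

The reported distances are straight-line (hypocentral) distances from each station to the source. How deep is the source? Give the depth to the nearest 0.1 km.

Each station gives a sphere (x−x_i)² + (y−y_i)² + z² = d_i² (stations at z=0).
Subtracting the SEIS_03 sphere from SEIS_04 and SEIS_05: z² cancels, leaving linear equations in x and y:
-265.6 x − 42.8 y = 24012.94
50.8 x − 144.2 y = -4393.50
Solving: x ≈ -90.199, y ≈ -1.308 km (keep extra digits for the depth step; rounded: -90.2, -1.3).
Then from the SEIS_03 sphere: z² = 187.28² − (x − 70.5)² − (y − 88.0)² with x = -90.199, y = -1.308, so z ≈ 35.689 ≈ 35.7 km.

z ≈ 35.7 km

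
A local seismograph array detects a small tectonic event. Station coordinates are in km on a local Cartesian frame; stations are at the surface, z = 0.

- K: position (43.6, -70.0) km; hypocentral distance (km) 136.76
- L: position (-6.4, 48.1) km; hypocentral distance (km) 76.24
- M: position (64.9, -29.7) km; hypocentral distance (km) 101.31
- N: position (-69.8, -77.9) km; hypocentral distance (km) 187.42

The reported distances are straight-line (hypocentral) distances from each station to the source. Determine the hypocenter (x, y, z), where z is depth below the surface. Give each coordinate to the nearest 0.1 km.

Each station gives a sphere (x−x_i)² + (y−y_i)² + z² = d_i² (stations at z=0).
Subtracting the K sphere from L and M: z² cancels, leaving linear equations in x and y:
-100.0 x + 236.2 y = 8444.37
42.6 x + 80.6 y = 6732.72
Solving: x ≈ 50.196, y ≈ 57.002 km (keep extra digits for the depth step; rounded: 50.2, 57.0).
Then from the K sphere: z² = 136.76² − (x − 43.6)² − (y + 70.0)² with x = 50.196, y = 57.002, so z ≈ 50.302 ≈ 50.3 km.

(50.2, 57.0, 50.3)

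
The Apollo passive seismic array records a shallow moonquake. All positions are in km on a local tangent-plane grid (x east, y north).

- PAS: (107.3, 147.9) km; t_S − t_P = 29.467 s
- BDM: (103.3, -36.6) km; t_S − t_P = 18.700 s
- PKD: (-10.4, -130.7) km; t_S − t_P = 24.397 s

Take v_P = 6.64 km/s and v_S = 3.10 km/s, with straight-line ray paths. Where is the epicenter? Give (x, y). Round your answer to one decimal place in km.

(5.2, 10.3)

Distance from S−P lag: d = Δt · v_P v_S / (v_P − v_S) = Δt · (6.64·3.10)/(6.64−3.10) ≈ 5.8147·Δt.
So d_PAS = 171.34, d_BDM = 108.73, d_PKD = 141.86 km.
Circle about each station: (x − 107.3)² + (y − 147.9)² = 171.34²; (x − 103.3)² + (y + 36.6)² = 108.73²; (x + 10.4)² + (y + 130.7)² = 141.86².
Subtracting pairs of circle equations eliminates x²+y² and gives linear equations (the radical axes):
-8.0 x − 369.0 y = -3842.07
-235.4 x − 557.2 y = -6963.91
Solving the 2×2 system: x ≈ 5.2, y ≈ 10.3 km.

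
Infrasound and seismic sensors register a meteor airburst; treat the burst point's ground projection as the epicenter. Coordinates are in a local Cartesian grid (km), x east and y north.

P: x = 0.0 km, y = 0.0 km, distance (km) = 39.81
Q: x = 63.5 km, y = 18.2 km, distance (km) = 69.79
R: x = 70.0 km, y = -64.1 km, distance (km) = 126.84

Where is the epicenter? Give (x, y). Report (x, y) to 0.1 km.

-2.9 km east, 39.7 km north

Circle about each station: x² + y² = 39.81²; (x − 63.5)² + (y − 18.2)² = 69.79²; (x − 70.0)² + (y + 64.1)² = 126.84².
Subtracting the P equation from the Q and R equations removes the quadratic terms:
127.0 x + 36.4 y = 1077.68
140.0 x − 128.2 y = -5494.74
Solving the 2×2 system: x ≈ -2.9, y ≈ 39.7 km.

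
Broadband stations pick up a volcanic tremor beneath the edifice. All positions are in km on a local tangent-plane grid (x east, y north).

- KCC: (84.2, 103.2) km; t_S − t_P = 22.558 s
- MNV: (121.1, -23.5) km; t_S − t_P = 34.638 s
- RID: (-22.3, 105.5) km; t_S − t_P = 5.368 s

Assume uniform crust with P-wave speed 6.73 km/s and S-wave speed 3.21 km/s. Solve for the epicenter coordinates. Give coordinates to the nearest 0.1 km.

-54.1 km east, 96.9 km north

Distance from S−P lag: d = Δt · v_P v_S / (v_P − v_S) = Δt · (6.73·3.21)/(6.73−3.21) ≈ 6.1373·Δt.
So d_KCC = 138.45, d_MNV = 212.58, d_RID = 32.95 km.
Circle about each station: (x − 84.2)² + (y − 103.2)² = 138.45²; (x − 121.1)² + (y + 23.5)² = 212.58²; (x + 22.3)² + (y − 105.5)² = 32.95².
Subtracting the KCC equation from the MNV and RID equations removes the quadratic terms:
73.8 x − 253.4 y = -28544.27
-213.0 x + 4.6 y = 11970.36
Solving the 2×2 system: x ≈ -54.1, y ≈ 96.9 km.
Check against KCC (with the unrounded x, y): √((x − 84.2)²+(y − 103.2)²) = 138.45 ≈ 138.45 km. ✓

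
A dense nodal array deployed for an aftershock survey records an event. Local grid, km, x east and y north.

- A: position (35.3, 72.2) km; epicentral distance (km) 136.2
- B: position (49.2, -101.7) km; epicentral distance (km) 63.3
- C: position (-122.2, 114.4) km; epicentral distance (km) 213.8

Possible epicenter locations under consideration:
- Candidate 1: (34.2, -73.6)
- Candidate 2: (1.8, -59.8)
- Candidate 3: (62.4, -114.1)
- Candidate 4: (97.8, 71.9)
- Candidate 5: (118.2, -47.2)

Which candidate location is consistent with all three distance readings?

For each candidate, compare |candidate − station| to the reported distance:
Candidate 1: residuals A 9.6, B 31.4, C 30.8 → max 31.4 km
Candidate 2: residuals A 0.0, B 0.0, C 0.0 → max 0.0 km
Candidate 3: residuals A 52.1, B 45.2, C 80.0 → max 80.0 km
Candidate 4: residuals A 73.7, B 117.0, C 10.3 → max 117.0 km
Candidate 5: residuals A 9.2, B 24.6, C 75.9 → max 75.9 km
Only Candidate 2 has all residuals ≈ 0.

Candidate 2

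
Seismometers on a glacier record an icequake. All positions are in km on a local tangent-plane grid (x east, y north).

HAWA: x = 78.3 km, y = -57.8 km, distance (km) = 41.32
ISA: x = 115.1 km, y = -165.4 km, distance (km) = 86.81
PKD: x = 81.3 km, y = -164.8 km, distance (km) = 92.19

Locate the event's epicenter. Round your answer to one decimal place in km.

(114.0, -78.6)

Circle about each station: (x − 78.3)² + (y + 57.8)² = 41.32²; (x − 115.1)² + (y + 165.4)² = 86.81²; (x − 81.3)² + (y + 164.8)² = 92.19².
Subtracting pairs of circle equations eliminates x²+y² and gives linear equations (the radical axes):
73.6 x − 215.2 y = 25304.81
6.0 x − 214.0 y = 17505.35
Solving the 2×2 system: x ≈ 114.0, y ≈ -78.6 km.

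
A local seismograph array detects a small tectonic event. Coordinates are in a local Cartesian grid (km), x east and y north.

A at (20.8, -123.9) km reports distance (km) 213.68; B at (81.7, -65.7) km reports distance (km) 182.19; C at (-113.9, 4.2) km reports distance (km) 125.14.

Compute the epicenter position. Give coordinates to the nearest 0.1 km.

Circle about each station: (x − 20.8)² + (y + 123.9)² = 213.68²; (x − 81.7)² + (y + 65.7)² = 182.19²; (x + 113.9)² + (y − 4.2)² = 125.14².
Subtracting the A equation from the B and C equations removes the quadratic terms:
121.8 x + 116.4 y = 7673.48
-269.4 x + 256.2 y = 27206.12
Solving the 2×2 system: x ≈ -19.2, y ≈ 86.0 km.

-19.2 km east, 86.0 km north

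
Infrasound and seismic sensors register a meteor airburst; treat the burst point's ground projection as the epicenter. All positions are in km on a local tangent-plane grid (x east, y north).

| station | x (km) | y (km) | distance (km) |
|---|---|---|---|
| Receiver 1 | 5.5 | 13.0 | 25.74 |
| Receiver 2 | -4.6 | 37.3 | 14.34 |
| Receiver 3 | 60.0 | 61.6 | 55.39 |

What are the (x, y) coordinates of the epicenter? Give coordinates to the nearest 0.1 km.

(9.7, 38.4)

Circle about each station: (x − 5.5)² + (y − 13.0)² = 25.74²; (x + 4.6)² + (y − 37.3)² = 14.34²; (x − 60.0)² + (y − 61.6)² = 55.39².
Subtracting the Receiver 1 equation from the Receiver 2 and Receiver 3 equations removes the quadratic terms:
-20.2 x + 48.6 y = 1670.11
109.0 x + 97.2 y = 4789.81
Solving the 2×2 system: x ≈ 9.7, y ≈ 38.4 km.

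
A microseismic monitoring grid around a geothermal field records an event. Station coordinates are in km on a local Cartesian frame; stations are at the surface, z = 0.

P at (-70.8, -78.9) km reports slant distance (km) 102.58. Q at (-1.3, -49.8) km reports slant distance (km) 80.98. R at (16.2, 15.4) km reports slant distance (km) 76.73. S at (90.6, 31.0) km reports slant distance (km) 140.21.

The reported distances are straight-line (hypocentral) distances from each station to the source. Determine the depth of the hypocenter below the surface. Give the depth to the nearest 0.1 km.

55.6 km

Each station gives a sphere (x−x_i)² + (y−y_i)² + z² = d_i² (stations at z=0).
Subtracting the P sphere from Q and R: z² cancels, leaving linear equations in x and y:
139.0 x + 58.2 y = -4791.22
174.0 x + 188.6 y = -6103.09
Solving: x ≈ -34.088, y ≈ -0.911 km (keep extra digits for the depth step; rounded: -34.1, -0.9).
Then from the P sphere: z² = 102.58² − (x + 70.8)² − (y + 78.9)² with x = -34.088, y = -0.911, so z ≈ 55.611 ≈ 55.6 km.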